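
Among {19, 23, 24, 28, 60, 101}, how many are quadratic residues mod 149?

3

(19/149) = +1 → QR.
(23/149) = -1 → non-residue.
(24/149) = +1 → QR.
(28/149) = +1 → QR.
(60/149) = -1 → non-residue.
(101/149) = -1 → non-residue.
Total quadratic residues among the 6: 3.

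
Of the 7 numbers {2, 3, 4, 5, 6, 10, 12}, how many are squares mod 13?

4

(2/13) = -1 → non-residue.
(3/13) = +1 → QR.
(4/13) = +1 → QR.
(5/13) = -1 → non-residue.
(6/13) = -1 → non-residue.
(10/13) = +1 → QR.
(12/13) = +1 → QR.
Total quadratic residues among the 7: 4.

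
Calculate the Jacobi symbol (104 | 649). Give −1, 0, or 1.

Pull out 2^3: since 649 ≡ 1 (mod 8), (2/649) = +1, so (2/649)^3 = +1.
Reciprocity: 13 ≡ 1 and 649 ≡ 1 (mod 4), so (13/649) = +(649/13).
Reduce top mod 13: now compute (12/13).
Pull out 2^2: since 13 ≡ 5 (mod 8), (2/13) = -1, so (2/13)^2 = +1.
Reciprocity: 3 ≡ 3 and 13 ≡ 1 (mod 4), so (3/13) = +(13/3).
Reduce top mod 3: now compute (1/3).
Reached (1/3) = 1. Collecting the sign flips along the way, the symbol is +1.

1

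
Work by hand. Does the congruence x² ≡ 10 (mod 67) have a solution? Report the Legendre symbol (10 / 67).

1

Pull out 2: since 67 ≡ 3 (mod 8), (2/67) = -1.
Reciprocity: 5 ≡ 1 and 67 ≡ 3 (mod 4), so (5/67) = +(67/5).
Reduce top mod 5: now compute (2/5).
Pull out 2: since 5 ≡ 5 (mod 8), (2/5) = -1.
Reached (1/5) = 1. Collecting the sign flips along the way, the symbol is +1.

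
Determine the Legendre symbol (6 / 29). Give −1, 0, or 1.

1

Pull out 2: since 29 ≡ 5 (mod 8), (2/29) = -1.
Reciprocity: 3 ≡ 3 and 29 ≡ 1 (mod 4), so (3/29) = +(29/3).
Reduce top mod 3: now compute (2/3).
Pull out 2: since 3 ≡ 3 (mod 8), (2/3) = -1.
Reached (1/3) = 1. Collecting the sign flips along the way, the symbol is +1.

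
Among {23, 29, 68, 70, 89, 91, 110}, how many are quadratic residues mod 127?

2

(23/127) = -1 → non-residue.
(29/127) = -1 → non-residue.
(68/127) = +1 → QR.
(70/127) = +1 → QR.
(89/127) = -1 → non-residue.
(91/127) = -1 → non-residue.
(110/127) = -1 → non-residue.
Total quadratic residues among the 7: 2.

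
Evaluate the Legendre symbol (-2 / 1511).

-1

First reduce: -2 ≡ 1509 (mod 1511).
Reciprocity: 1509 ≡ 1 and 1511 ≡ 3 (mod 4), so (1509/1511) = +(1511/1509).
Reduce top mod 1509: now compute (2/1509).
Pull out 2: since 1509 ≡ 5 (mod 8), (2/1509) = -1.
Reached (1/1509) = 1. Collecting the sign flips along the way, the symbol is -1.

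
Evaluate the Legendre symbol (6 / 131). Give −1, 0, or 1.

Euler's criterion: (6/131) ≡ 6^65 (mod 131).
6^2 ≡ 36 (mod 131)
6^4 ≡ 117 (mod 131)
6^8 ≡ 65 (mod 131)
6^16 ≡ 33 (mod 131)
6^32 ≡ 41 (mod 131)
6^64 ≡ 109 (mod 131)
6^65 = 6^(64+1) ≡ 130 (mod 131).
Result is 130 ≡ −1, so (6/131) = −1.

-1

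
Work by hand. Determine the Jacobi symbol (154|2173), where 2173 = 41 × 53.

-1

Pull out 2: since 2173 ≡ 5 (mod 8), (2/2173) = -1.
Reciprocity: 77 ≡ 1 and 2173 ≡ 1 (mod 4), so (77/2173) = +(2173/77).
Reduce top mod 77: now compute (17/77).
Reciprocity: 17 ≡ 1 and 77 ≡ 1 (mod 4), so (17/77) = +(77/17).
Reduce top mod 17: now compute (9/17).
Reciprocity: 9 ≡ 1 and 17 ≡ 1 (mod 4), so (9/17) = +(17/9).
Reduce top mod 9: now compute (8/9).
Pull out 2^3: since 9 ≡ 1 (mod 8), (2/9) = +1, so (2/9)^3 = +1.
Reached (1/9) = 1. Collecting the sign flips along the way, the symbol is -1.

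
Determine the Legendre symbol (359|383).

-1

Reciprocity: 359 ≡ 3 and 383 ≡ 3 (mod 4), so (359/383) = −(383/359).
Reduce top mod 359: now compute (24/359).
Pull out 2^3: since 359 ≡ 7 (mod 8), (2/359) = +1, so (2/359)^3 = +1.
Reciprocity: 3 ≡ 3 and 359 ≡ 3 (mod 4), so (3/359) = −(359/3).
Reduce top mod 3: now compute (2/3).
Pull out 2: since 3 ≡ 3 (mod 8), (2/3) = -1.
Reached (1/3) = 1. Collecting the sign flips along the way, the symbol is -1.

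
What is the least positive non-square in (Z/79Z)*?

3

(2/79) = +1, so 2 is a residue.
(3/79) = −1, so 3 is the smallest positive non-residue mod 79.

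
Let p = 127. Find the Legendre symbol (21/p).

Reciprocity: 21 ≡ 1 and 127 ≡ 3 (mod 4), so (21/127) = +(127/21).
Reduce top mod 21: now compute (1/21).
Reached (1/21) = 1. Collecting the sign flips along the way, the symbol is +1.

1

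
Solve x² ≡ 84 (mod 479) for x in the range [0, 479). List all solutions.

Since 479 ≡ 3 (mod 4), a square root of 84 is 84^((479+1)/4) = 84^120 mod 479.
Repeated squaring: 84^2≡350, 84^4≡355, 84^8≡48, 84^16≡388, 84^32≡138, 84^64≡363 (mod 479).
84^120 = 84^(64+32+16+8) ≡ 440 (mod 479).
Check: 440² = 193600 ≡ 84 (mod 479). The two roots are 39 and 440.

39, 440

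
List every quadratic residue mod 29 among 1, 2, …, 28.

Square k = 1,…,14 (k and 29−k give the same square):
1²=1, 2²=4, 3²=9, 4²=16, 5²=25, 6²≡7, 7²≡20, 8²≡6, 9²≡23, 10²≡13, 11²≡5, 12²≡28, 13²≡24, 14²≡22 (mod 29).
So the quadratic residues mod 29 are {1, 4, 5, 6, 7, 9, 13, 16, 20, 22, 23, 24, 25, 28}.

1, 4, 5, 6, 7, 9, 13, 16, 20, 22, 23, 24, 25, 28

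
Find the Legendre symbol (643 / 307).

-1

First reduce: 643 ≡ 29 (mod 307).
Reciprocity: 29 ≡ 1 and 307 ≡ 3 (mod 4), so (29/307) = +(307/29).
Reduce top mod 29: now compute (17/29).
Reciprocity: 17 ≡ 1 and 29 ≡ 1 (mod 4), so (17/29) = +(29/17).
Reduce top mod 17: now compute (12/17).
Pull out 2^2: since 17 ≡ 1 (mod 8), (2/17) = +1, so (2/17)^2 = +1.
Reciprocity: 3 ≡ 3 and 17 ≡ 1 (mod 4), so (3/17) = +(17/3).
Reduce top mod 3: now compute (2/3).
Pull out 2: since 3 ≡ 3 (mod 8), (2/3) = -1.
Reached (1/3) = 1. Collecting the sign flips along the way, the symbol is -1.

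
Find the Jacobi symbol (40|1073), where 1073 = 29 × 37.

-1

Pull out 2^3: since 1073 ≡ 1 (mod 8), (2/1073) = +1, so (2/1073)^3 = +1.
Reciprocity: 5 ≡ 1 and 1073 ≡ 1 (mod 4), so (5/1073) = +(1073/5).
Reduce top mod 5: now compute (3/5).
Reciprocity: 3 ≡ 3 and 5 ≡ 1 (mod 4), so (3/5) = +(5/3).
Reduce top mod 3: now compute (2/3).
Pull out 2: since 3 ≡ 3 (mod 8), (2/3) = -1.
Reached (1/3) = 1. Collecting the sign flips along the way, the symbol is -1.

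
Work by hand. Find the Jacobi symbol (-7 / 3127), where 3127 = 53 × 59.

-1

First reduce: -7 ≡ 3120 (mod 3127).
Pull out 2^4: since 3127 ≡ 7 (mod 8), (2/3127) = +1, so (2/3127)^4 = +1.
Reciprocity: 195 ≡ 3 and 3127 ≡ 3 (mod 4), so (195/3127) = −(3127/195).
Reduce top mod 195: now compute (7/195).
Reciprocity: 7 ≡ 3 and 195 ≡ 3 (mod 4), so (7/195) = −(195/7).
Reduce top mod 7: now compute (6/7).
Pull out 2: since 7 ≡ 7 (mod 8), (2/7) = +1.
Reciprocity: 3 ≡ 3 and 7 ≡ 3 (mod 4), so (3/7) = −(7/3).
Reduce top mod 3: now compute (1/3).
Reached (1/3) = 1. Collecting the sign flips along the way, the symbol is -1.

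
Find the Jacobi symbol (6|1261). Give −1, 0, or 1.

Pull out 2: since 1261 ≡ 5 (mod 8), (2/1261) = -1.
Reciprocity: 3 ≡ 3 and 1261 ≡ 1 (mod 4), so (3/1261) = +(1261/3).
Reduce top mod 3: now compute (1/3).
Reached (1/3) = 1. Collecting the sign flips along the way, the symbol is -1.

-1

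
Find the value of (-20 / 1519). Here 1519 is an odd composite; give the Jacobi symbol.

-1

First reduce: -20 ≡ 1499 (mod 1519).
Reciprocity: 1499 ≡ 3 and 1519 ≡ 3 (mod 4), so (1499/1519) = −(1519/1499).
Reduce top mod 1499: now compute (20/1499).
Pull out 2^2: since 1499 ≡ 3 (mod 8), (2/1499) = -1, so (2/1499)^2 = +1.
Reciprocity: 5 ≡ 1 and 1499 ≡ 3 (mod 4), so (5/1499) = +(1499/5).
Reduce top mod 5: now compute (4/5).
Pull out 2^2: since 5 ≡ 5 (mod 8), (2/5) = -1, so (2/5)^2 = +1.
Reached (1/5) = 1. Collecting the sign flips along the way, the symbol is -1.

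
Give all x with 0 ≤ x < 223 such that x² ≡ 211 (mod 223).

65, 158

Since 223 ≡ 3 (mod 4), a square root of 211 is 211^((223+1)/4) = 211^56 mod 223.
Repeated squaring: 211^2≡144, 211^4≡220, 211^8≡9, 211^16≡81, 211^32≡94 (mod 223).
211^56 = 211^(32+16+8) ≡ 65 (mod 223).
Check: 65² = 4225 ≡ 211 (mod 223). The two roots are 65 and 158.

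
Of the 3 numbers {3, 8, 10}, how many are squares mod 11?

1

(3/11) = +1 → QR.
(8/11) = -1 → non-residue.
(10/11) = -1 → non-residue.
Total quadratic residues among the 3: 1.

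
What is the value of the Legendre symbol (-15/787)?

First reduce: -15 ≡ 772 (mod 787).
Pull out 2^2: since 787 ≡ 3 (mod 8), (2/787) = -1, so (2/787)^2 = +1.
Reciprocity: 193 ≡ 1 and 787 ≡ 3 (mod 4), so (193/787) = +(787/193).
Reduce top mod 193: now compute (15/193).
Reciprocity: 15 ≡ 3 and 193 ≡ 1 (mod 4), so (15/193) = +(193/15).
Reduce top mod 15: now compute (13/15).
Reciprocity: 13 ≡ 1 and 15 ≡ 3 (mod 4), so (13/15) = +(15/13).
Reduce top mod 13: now compute (2/13).
Pull out 2: since 13 ≡ 5 (mod 8), (2/13) = -1.
Reached (1/13) = 1. Collecting the sign flips along the way, the symbol is -1.

-1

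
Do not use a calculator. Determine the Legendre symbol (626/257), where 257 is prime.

-1

First reduce: 626 ≡ 112 (mod 257).
Pull out 2^4: since 257 ≡ 1 (mod 8), (2/257) = +1, so (2/257)^4 = +1.
Reciprocity: 7 ≡ 3 and 257 ≡ 1 (mod 4), so (7/257) = +(257/7).
Reduce top mod 7: now compute (5/7).
Reciprocity: 5 ≡ 1 and 7 ≡ 3 (mod 4), so (5/7) = +(7/5).
Reduce top mod 5: now compute (2/5).
Pull out 2: since 5 ≡ 5 (mod 8), (2/5) = -1.
Reached (1/5) = 1. Collecting the sign flips along the way, the symbol is -1.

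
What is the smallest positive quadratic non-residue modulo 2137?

5

(2/2137) = +1, so 2 is a residue.
(3/2137) = +1, so 3 is a residue.
(4/2137) = +1, so 4 is a residue.
(5/2137) = −1, so 5 is the smallest positive non-residue mod 2137.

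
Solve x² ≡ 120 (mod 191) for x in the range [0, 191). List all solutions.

Since 191 ≡ 3 (mod 4), a square root of 120 is 120^((191+1)/4) = 120^48 mod 191.
Repeated squaring: 120^2≡75, 120^4≡86, 120^8≡138, 120^16≡135, 120^32≡80 (mod 191).
120^48 = 120^(32+16) ≡ 104 (mod 191).
Check: 104² = 10816 ≡ 120 (mod 191). The two roots are 87 and 104.

87, 104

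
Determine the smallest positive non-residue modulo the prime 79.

3

(2/79) = +1, so 2 is a residue.
(3/79) = −1, so 3 is the smallest positive non-residue mod 79.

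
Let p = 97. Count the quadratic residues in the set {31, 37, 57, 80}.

(31/97) = +1 → QR.
(37/97) = -1 → non-residue.
(57/97) = -1 → non-residue.
(80/97) = -1 → non-residue.
Total quadratic residues among the 4: 1.

1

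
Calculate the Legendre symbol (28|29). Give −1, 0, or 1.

Pull out 2^2: since 29 ≡ 5 (mod 8), (2/29) = -1, so (2/29)^2 = +1.
Reciprocity: 7 ≡ 3 and 29 ≡ 1 (mod 4), so (7/29) = +(29/7).
Reduce top mod 7: now compute (1/7).
Reached (1/7) = 1. Collecting the sign flips along the way, the symbol is +1.

1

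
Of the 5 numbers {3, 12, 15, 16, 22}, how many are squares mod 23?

3

(3/23) = +1 → QR.
(12/23) = +1 → QR.
(15/23) = -1 → non-residue.
(16/23) = +1 → QR.
(22/23) = -1 → non-residue.
Total quadratic residues among the 5: 3.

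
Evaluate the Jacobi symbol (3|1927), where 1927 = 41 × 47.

-1

Reciprocity: 3 ≡ 3 and 1927 ≡ 3 (mod 4), so (3/1927) = −(1927/3).
Reduce top mod 3: now compute (1/3).
Reached (1/3) = 1. Collecting the sign flips along the way, the symbol is -1.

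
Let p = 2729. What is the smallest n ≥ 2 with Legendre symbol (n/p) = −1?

(2/2729) = +1, so 2 is a residue.
(3/2729) = −1, so 3 is the smallest positive non-residue mod 2729.

3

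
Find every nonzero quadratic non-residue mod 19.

2, 3, 8, 10, 12, 13, 14, 15, 18

Square k = 1,…,9 (k and 19−k give the same square):
1²=1, 2²=4, 3²=9, 4²=16, 5²≡6, 6²≡17, 7²≡11, 8²≡7, 9²≡5 (mod 19).
The residues are {1, 4, 5, 6, 7, 9, 11, 16, 17}; the non-residues are the remaining 9 nonzero classes.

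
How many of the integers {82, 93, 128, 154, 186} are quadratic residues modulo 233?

1

(82/233) = -1 → non-residue.
(93/233) = -1 → non-residue.
(128/233) = +1 → QR.
(154/233) = -1 → non-residue.
(186/233) = -1 → non-residue.
Total quadratic residues among the 5: 1.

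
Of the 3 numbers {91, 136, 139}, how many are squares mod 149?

(91/149) = -1 → non-residue.
(136/149) = -1 → non-residue.
(139/149) = -1 → non-residue.
Total quadratic residues among the 3: 0.

0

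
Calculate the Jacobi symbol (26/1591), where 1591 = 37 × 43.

Pull out 2: since 1591 ≡ 7 (mod 8), (2/1591) = +1.
Reciprocity: 13 ≡ 1 and 1591 ≡ 3 (mod 4), so (13/1591) = +(1591/13).
Reduce top mod 13: now compute (5/13).
Reciprocity: 5 ≡ 1 and 13 ≡ 1 (mod 4), so (5/13) = +(13/5).
Reduce top mod 5: now compute (3/5).
Reciprocity: 3 ≡ 3 and 5 ≡ 1 (mod 4), so (3/5) = +(5/3).
Reduce top mod 3: now compute (2/3).
Pull out 2: since 3 ≡ 3 (mod 8), (2/3) = -1.
Reached (1/3) = 1. Collecting the sign flips along the way, the symbol is -1.

-1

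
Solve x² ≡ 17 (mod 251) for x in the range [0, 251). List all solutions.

Since 251 ≡ 3 (mod 4), a square root of 17 is 17^((251+1)/4) = 17^63 mod 251.
Repeated squaring: 17^2≡38, 17^4≡189, 17^8≡79, 17^16≡217, 17^32≡152 (mod 251).
17^63 = 17^(32+16+8+4+2+1) ≡ 45 (mod 251).
Check: 45² = 2025 ≡ 17 (mod 251). The two roots are 45 and 206.

45, 206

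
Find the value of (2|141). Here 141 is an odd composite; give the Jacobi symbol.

-1

Pull out 2: since 141 ≡ 5 (mod 8), (2/141) = -1.
Reached (1/141) = 1. Collecting the sign flips along the way, the symbol is -1.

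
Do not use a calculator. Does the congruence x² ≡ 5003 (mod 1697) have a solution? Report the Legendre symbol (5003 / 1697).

1

First reduce: 5003 ≡ 1609 (mod 1697).
Reciprocity: 1609 ≡ 1 and 1697 ≡ 1 (mod 4), so (1609/1697) = +(1697/1609).
Reduce top mod 1609: now compute (88/1609).
Pull out 2^3: since 1609 ≡ 1 (mod 8), (2/1609) = +1, so (2/1609)^3 = +1.
Reciprocity: 11 ≡ 3 and 1609 ≡ 1 (mod 4), so (11/1609) = +(1609/11).
Reduce top mod 11: now compute (3/11).
Reciprocity: 3 ≡ 3 and 11 ≡ 3 (mod 4), so (3/11) = −(11/3).
Reduce top mod 3: now compute (2/3).
Pull out 2: since 3 ≡ 3 (mod 8), (2/3) = -1.
Reached (1/3) = 1. Collecting the sign flips along the way, the symbol is +1.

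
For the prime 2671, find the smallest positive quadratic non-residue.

3

(2/2671) = +1, so 2 is a residue.
(3/2671) = −1, so 3 is the smallest positive non-residue mod 2671.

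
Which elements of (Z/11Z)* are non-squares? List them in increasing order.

2 6 7 8 10

Square k = 1,…,5 (k and 11−k give the same square):
1²=1, 2²=4, 3²=9, 4²≡5, 5²≡3 (mod 11).
The residues are {1, 3, 4, 5, 9}; the non-residues are the remaining 5 nonzero classes.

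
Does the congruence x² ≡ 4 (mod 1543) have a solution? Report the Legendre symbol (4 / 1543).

Pull out 2^2: since 1543 ≡ 7 (mod 8), (2/1543) = +1, so (2/1543)^2 = +1.
Reached (1/1543) = 1. Collecting the sign flips along the way, the symbol is +1.

1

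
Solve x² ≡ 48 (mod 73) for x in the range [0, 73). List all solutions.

11, 62

73 ≡ 1 (mod 4), so we find a root by search.
Trying successive values, 11² = 121 ≡ 48 (mod 73). The other root is 73 − 11 = 62.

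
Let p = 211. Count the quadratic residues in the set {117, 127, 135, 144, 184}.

(117/211) = +1 → QR.
(127/211) = -1 → non-residue.
(135/211) = -1 → non-residue.
(144/211) = +1 → QR.
(184/211) = +1 → QR.
Total quadratic residues among the 5: 3.

3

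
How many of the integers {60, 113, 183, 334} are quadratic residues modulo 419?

(60/419) = +1 → QR.
(113/419) = -1 → non-residue.
(183/419) = -1 → non-residue.
(334/419) = +1 → QR.
Total quadratic residues among the 4: 2.

2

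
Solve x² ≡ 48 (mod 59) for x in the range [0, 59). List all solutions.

15, 44

Since 59 ≡ 3 (mod 4), a square root of 48 is 48^((59+1)/4) = 48^15 mod 59.
Repeated squaring: 48^2≡3, 48^4≡9, 48^8≡22 (mod 59).
48^15 = 48^(8+4+2+1) ≡ 15 (mod 59).
Check: 15² = 225 ≡ 48 (mod 59). The two roots are 15 and 44.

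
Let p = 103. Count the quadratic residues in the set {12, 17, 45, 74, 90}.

1

(12/103) = -1 → non-residue.
(17/103) = +1 → QR.
(45/103) = -1 → non-residue.
(74/103) = -1 → non-residue.
(90/103) = -1 → non-residue.
Total quadratic residues among the 5: 1.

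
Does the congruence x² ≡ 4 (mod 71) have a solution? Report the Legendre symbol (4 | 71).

Pull out 2^2: since 71 ≡ 7 (mod 8), (2/71) = +1, so (2/71)^2 = +1.
Reached (1/71) = 1. Collecting the sign flips along the way, the symbol is +1.

1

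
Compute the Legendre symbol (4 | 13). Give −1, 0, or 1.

Pull out 2^2: since 13 ≡ 5 (mod 8), (2/13) = -1, so (2/13)^2 = +1.
Reached (1/13) = 1. Collecting the sign flips along the way, the symbol is +1.

1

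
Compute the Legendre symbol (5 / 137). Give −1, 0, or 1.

-1

Euler's criterion: (5/137) ≡ 5^68 (mod 137).
5^2 ≡ 25 (mod 137)
5^4 ≡ 77 (mod 137)
5^8 ≡ 38 (mod 137)
5^16 ≡ 74 (mod 137)
5^32 ≡ 133 (mod 137)
5^64 ≡ 16 (mod 137)
5^68 = 5^(64+4) ≡ 136 (mod 137).
Result is 136 ≡ −1, so (5/137) = −1.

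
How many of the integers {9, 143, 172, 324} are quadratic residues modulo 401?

(9/401) = +1 → QR.
(143/401) = -1 → non-residue.
(172/401) = +1 → QR.
(324/401) = +1 → QR.
Total quadratic residues among the 4: 3.

3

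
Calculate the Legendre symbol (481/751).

1

Euler's criterion: (481/751) ≡ 481^375 (mod 751).
481^2 ≡ 53 (mod 751)
481^4 ≡ 556 (mod 751)
481^8 ≡ 475 (mod 751)
481^16 ≡ 325 (mod 751)
481^32 ≡ 485 (mod 751)
481^64 ≡ 162 (mod 751)
481^128 ≡ 710 (mod 751)
481^256 ≡ 179 (mod 751)
481^375 = 481^(256+64+32+16+4+2+1) ≡ 1 (mod 751).
Result is 1, so (481/751) = 1.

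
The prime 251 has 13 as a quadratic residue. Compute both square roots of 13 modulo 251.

55, 196

Since 251 ≡ 3 (mod 4), a square root of 13 is 13^((251+1)/4) = 13^63 mod 251.
Repeated squaring: 13^2≡169, 13^4≡198, 13^8≡48, 13^16≡45, 13^32≡17 (mod 251).
13^63 = 13^(32+16+8+4+2+1) ≡ 196 (mod 251).
Check: 196² = 38416 ≡ 13 (mod 251). The two roots are 55 and 196.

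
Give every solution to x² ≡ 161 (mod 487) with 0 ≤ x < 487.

Since 487 ≡ 3 (mod 4), a square root of 161 is 161^((487+1)/4) = 161^122 mod 487.
Repeated squaring: 161^2≡110, 161^4≡412, 161^8≡268, 161^16≡235, 161^32≡194, 161^64≡137 (mod 487).
161^122 = 161^(64+32+16+8+2) ≡ 177 (mod 487).
Check: 177² = 31329 ≡ 161 (mod 487). The two roots are 177 and 310.

177, 310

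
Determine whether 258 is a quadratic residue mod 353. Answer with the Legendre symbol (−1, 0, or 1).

Pull out 2: since 353 ≡ 1 (mod 8), (2/353) = +1.
Reciprocity: 129 ≡ 1 and 353 ≡ 1 (mod 4), so (129/353) = +(353/129).
Reduce top mod 129: now compute (95/129).
Reciprocity: 95 ≡ 3 and 129 ≡ 1 (mod 4), so (95/129) = +(129/95).
Reduce top mod 95: now compute (34/95).
Pull out 2: since 95 ≡ 7 (mod 8), (2/95) = +1.
Reciprocity: 17 ≡ 1 and 95 ≡ 3 (mod 4), so (17/95) = +(95/17).
Reduce top mod 17: now compute (10/17).
Pull out 2: since 17 ≡ 1 (mod 8), (2/17) = +1.
Reciprocity: 5 ≡ 1 and 17 ≡ 1 (mod 4), so (5/17) = +(17/5).
Reduce top mod 5: now compute (2/5).
Pull out 2: since 5 ≡ 5 (mod 8), (2/5) = -1.
Reached (1/5) = 1. Collecting the sign flips along the way, the symbol is -1.

-1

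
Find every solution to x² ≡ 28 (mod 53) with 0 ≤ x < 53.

9, 44

53 ≡ 1 (mod 4), so we find a root by search.
Trying successive values, 9² = 81 ≡ 28 (mod 53). The other root is 53 − 9 = 44.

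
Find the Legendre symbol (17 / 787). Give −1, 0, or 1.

-1

Euler's criterion: (17/787) ≡ 17^393 (mod 787).
17^2 ≡ 289 (mod 787)
17^4 ≡ 99 (mod 787)
17^8 ≡ 357 (mod 787)
17^16 ≡ 742 (mod 787)
17^32 ≡ 451 (mod 787)
17^64 ≡ 355 (mod 787)
17^128 ≡ 105 (mod 787)
17^256 ≡ 7 (mod 787)
17^393 = 17^(256+128+8+1) ≡ 786 (mod 787).
Result is 786 ≡ −1, so (17/787) = −1.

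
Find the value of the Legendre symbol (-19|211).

Euler's criterion: (-19/211) ≡ 192^105 (mod 211).
192^2 ≡ 150 (mod 211)
192^4 ≡ 134 (mod 211)
192^8 ≡ 21 (mod 211)
192^16 ≡ 19 (mod 211)
192^32 ≡ 150 (mod 211)
192^64 ≡ 134 (mod 211)
192^105 = 192^(64+32+8+1) ≡ 210 (mod 211).
Result is 210 ≡ −1, so (-19/211) = −1.

-1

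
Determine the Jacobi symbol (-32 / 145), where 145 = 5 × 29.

First reduce: -32 ≡ 113 (mod 145).
Reciprocity: 113 ≡ 1 and 145 ≡ 1 (mod 4), so (113/145) = +(145/113).
Reduce top mod 113: now compute (32/113).
Pull out 2^5: since 113 ≡ 1 (mod 8), (2/113) = +1, so (2/113)^5 = +1.
Reached (1/113) = 1. Collecting the sign flips along the way, the symbol is +1.

1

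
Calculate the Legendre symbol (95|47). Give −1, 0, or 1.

Euler's criterion: (95/47) ≡ 1^23 (mod 47).
1^2 ≡ 1 (mod 47)
1^4 ≡ 1 (mod 47)
1^8 ≡ 1 (mod 47)
1^16 ≡ 1 (mod 47)
1^23 = 1^(16+4+2+1) ≡ 1 (mod 47).
Result is 1, so (95/47) = 1.

1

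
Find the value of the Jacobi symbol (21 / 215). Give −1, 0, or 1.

1

Reciprocity: 21 ≡ 1 and 215 ≡ 3 (mod 4), so (21/215) = +(215/21).
Reduce top mod 21: now compute (5/21).
Reciprocity: 5 ≡ 1 and 21 ≡ 1 (mod 4), so (5/21) = +(21/5).
Reduce top mod 5: now compute (1/5).
Reached (1/5) = 1. Collecting the sign flips along the way, the symbol is +1.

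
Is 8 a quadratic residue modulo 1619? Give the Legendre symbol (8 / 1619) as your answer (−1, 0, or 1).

-1

Pull out 2^3: since 1619 ≡ 3 (mod 8), (2/1619) = -1, so (2/1619)^3 = -1.
Reached (1/1619) = 1. Collecting the sign flips along the way, the symbol is -1.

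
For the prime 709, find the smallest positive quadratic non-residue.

(2/709) = −1, so 2 is the smallest positive non-residue mod 709.

2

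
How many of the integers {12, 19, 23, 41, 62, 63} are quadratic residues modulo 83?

(12/83) = +1 → QR.
(19/83) = -1 → non-residue.
(23/83) = +1 → QR.
(41/83) = +1 → QR.
(62/83) = -1 → non-residue.
(63/83) = +1 → QR.
Total quadratic residues among the 6: 4.

4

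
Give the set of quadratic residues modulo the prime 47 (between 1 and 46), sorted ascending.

1, 2, 3, 4, 6, 7, 8, 9, 12, 14, 16, 17, 18, 21, 24, 25, 27, 28, 32, 34, 36, 37, 42

Square k = 1,…,23 (k and 47−k give the same square):
1²=1, 2²=4, 3²=9, 4²=16, 5²=25, 6²=36, 7²≡2, 8²≡17, 9²≡34, 10²≡6, 11²≡27, 12²≡3, 13²≡28, 14²≡8, 15²≡37, 16²≡21, 17²≡7, 18²≡42, 19²≡32, 20²≡24, 21²≡18, 22²≡14, 23²≡12 (mod 47).
So the quadratic residues mod 47 are {1, 2, 3, 4, 6, 7, 8, 9, 12, 14, 16, 17, 18, 21, 24, 25, 27, 28, 32, 34, 36, 37, 42}.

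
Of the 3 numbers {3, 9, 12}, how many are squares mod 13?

(3/13) = +1 → QR.
(9/13) = +1 → QR.
(12/13) = +1 → QR.
Total quadratic residues among the 3: 3.

3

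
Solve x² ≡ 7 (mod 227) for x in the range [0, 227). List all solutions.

37, 190

Since 227 ≡ 3 (mod 4), a square root of 7 is 7^((227+1)/4) = 7^57 mod 227.
Repeated squaring: 7^2≡49, 7^4≡131, 7^8≡136, 7^16≡109, 7^32≡77 (mod 227).
7^57 = 7^(32+16+8+1) ≡ 190 (mod 227).
Check: 190² = 36100 ≡ 7 (mod 227). The two roots are 37 and 190.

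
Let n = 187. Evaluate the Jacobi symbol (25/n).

Reciprocity: 25 ≡ 1 and 187 ≡ 3 (mod 4), so (25/187) = +(187/25).
Reduce top mod 25: now compute (12/25).
Pull out 2^2: since 25 ≡ 1 (mod 8), (2/25) = +1, so (2/25)^2 = +1.
Reciprocity: 3 ≡ 3 and 25 ≡ 1 (mod 4), so (3/25) = +(25/3).
Reduce top mod 3: now compute (1/3).
Reached (1/3) = 1. Collecting the sign flips along the way, the symbol is +1.

1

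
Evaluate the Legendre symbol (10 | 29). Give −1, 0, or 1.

-1

Pull out 2: since 29 ≡ 5 (mod 8), (2/29) = -1.
Reciprocity: 5 ≡ 1 and 29 ≡ 1 (mod 4), so (5/29) = +(29/5).
Reduce top mod 5: now compute (4/5).
Pull out 2^2: since 5 ≡ 5 (mod 8), (2/5) = -1, so (2/5)^2 = +1.
Reached (1/5) = 1. Collecting the sign flips along the way, the symbol is -1.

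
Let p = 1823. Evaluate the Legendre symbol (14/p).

1

Pull out 2: since 1823 ≡ 7 (mod 8), (2/1823) = +1.
Reciprocity: 7 ≡ 3 and 1823 ≡ 3 (mod 4), so (7/1823) = −(1823/7).
Reduce top mod 7: now compute (3/7).
Reciprocity: 3 ≡ 3 and 7 ≡ 3 (mod 4), so (3/7) = −(7/3).
Reduce top mod 3: now compute (1/3).
Reached (1/3) = 1. Collecting the sign flips along the way, the symbol is +1.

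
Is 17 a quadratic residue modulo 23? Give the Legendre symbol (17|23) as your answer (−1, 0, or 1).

Euler's criterion: (17/23) ≡ 17^11 (mod 23).
17^2 ≡ 13 (mod 23)
17^4 ≡ 8 (mod 23)
17^8 ≡ 18 (mod 23)
17^11 = 17^(8+2+1) ≡ 22 (mod 23).
Result is 22 ≡ −1, so (17/23) = −1.

-1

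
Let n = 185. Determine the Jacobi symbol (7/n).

Reciprocity: 7 ≡ 3 and 185 ≡ 1 (mod 4), so (7/185) = +(185/7).
Reduce top mod 7: now compute (3/7).
Reciprocity: 3 ≡ 3 and 7 ≡ 3 (mod 4), so (3/7) = −(7/3).
Reduce top mod 3: now compute (1/3).
Reached (1/3) = 1. Collecting the sign flips along the way, the symbol is -1.

-1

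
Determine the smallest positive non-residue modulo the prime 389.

(2/389) = −1, so 2 is the smallest positive non-residue mod 389.

2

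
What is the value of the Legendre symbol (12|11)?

First reduce: 12 ≡ 1 (mod 11).
Reached (1/11) = 1. Collecting the sign flips along the way, the symbol is +1.

1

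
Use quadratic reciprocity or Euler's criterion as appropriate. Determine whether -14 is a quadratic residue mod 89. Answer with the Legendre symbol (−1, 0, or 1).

First reduce: -14 ≡ 75 (mod 89).
Reciprocity: 75 ≡ 3 and 89 ≡ 1 (mod 4), so (75/89) = +(89/75).
Reduce top mod 75: now compute (14/75).
Pull out 2: since 75 ≡ 3 (mod 8), (2/75) = -1.
Reciprocity: 7 ≡ 3 and 75 ≡ 3 (mod 4), so (7/75) = −(75/7).
Reduce top mod 7: now compute (5/7).
Reciprocity: 5 ≡ 1 and 7 ≡ 3 (mod 4), so (5/7) = +(7/5).
Reduce top mod 5: now compute (2/5).
Pull out 2: since 5 ≡ 5 (mod 8), (2/5) = -1.
Reached (1/5) = 1. Collecting the sign flips along the way, the symbol is -1.

-1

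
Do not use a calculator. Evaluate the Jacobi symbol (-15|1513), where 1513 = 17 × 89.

-1

First reduce: -15 ≡ 1498 (mod 1513).
Pull out 2: since 1513 ≡ 1 (mod 8), (2/1513) = +1.
Reciprocity: 749 ≡ 1 and 1513 ≡ 1 (mod 4), so (749/1513) = +(1513/749).
Reduce top mod 749: now compute (15/749).
Reciprocity: 15 ≡ 3 and 749 ≡ 1 (mod 4), so (15/749) = +(749/15).
Reduce top mod 15: now compute (14/15).
Pull out 2: since 15 ≡ 7 (mod 8), (2/15) = +1.
Reciprocity: 7 ≡ 3 and 15 ≡ 3 (mod 4), so (7/15) = −(15/7).
Reduce top mod 7: now compute (1/7).
Reached (1/7) = 1. Collecting the sign flips along the way, the symbol is -1.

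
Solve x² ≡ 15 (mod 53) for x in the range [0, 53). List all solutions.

53 ≡ 1 (mod 4), so we find a root by search.
Trying successive values, 11² = 121 ≡ 15 (mod 53). The other root is 53 − 11 = 42.

11, 42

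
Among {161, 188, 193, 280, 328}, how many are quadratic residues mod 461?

2

(161/461) = -1 → non-residue.
(188/461) = -1 → non-residue.
(193/461) = +1 → QR.
(280/461) = +1 → QR.
(328/461) = -1 → non-residue.
Total quadratic residues among the 5: 2.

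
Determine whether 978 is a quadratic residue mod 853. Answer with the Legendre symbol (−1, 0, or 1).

Euler's criterion: (978/853) ≡ 125^426 (mod 853).
125^2 ≡ 271 (mod 853)
125^4 ≡ 83 (mod 853)
125^8 ≡ 65 (mod 853)
125^16 ≡ 813 (mod 853)
125^32 ≡ 747 (mod 853)
125^64 ≡ 147 (mod 853)
125^128 ≡ 284 (mod 853)
125^256 ≡ 474 (mod 853)
125^426 = 125^(256+128+32+8+2) ≡ 852 (mod 853).
Result is 852 ≡ −1, so (978/853) = −1.

-1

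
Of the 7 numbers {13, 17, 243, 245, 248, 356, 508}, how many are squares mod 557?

3

(13/557) = -1 → non-residue.
(17/557) = +1 → QR.
(243/557) = -1 → non-residue.
(245/557) = -1 → non-residue.
(248/557) = +1 → QR.
(356/557) = -1 → non-residue.
(508/557) = +1 → QR.
Total quadratic residues among the 7: 3.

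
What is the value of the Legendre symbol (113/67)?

Euler's criterion: (113/67) ≡ 46^33 (mod 67).
46^2 ≡ 39 (mod 67)
46^4 ≡ 47 (mod 67)
46^8 ≡ 65 (mod 67)
46^16 ≡ 4 (mod 67)
46^32 ≡ 16 (mod 67)
46^33 = 46^(32+1) ≡ 66 (mod 67).
Result is 66 ≡ −1, so (113/67) = −1.

-1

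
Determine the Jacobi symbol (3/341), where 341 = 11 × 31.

Reciprocity: 3 ≡ 3 and 341 ≡ 1 (mod 4), so (3/341) = +(341/3).
Reduce top mod 3: now compute (2/3).
Pull out 2: since 3 ≡ 3 (mod 8), (2/3) = -1.
Reached (1/3) = 1. Collecting the sign flips along the way, the symbol is -1.

-1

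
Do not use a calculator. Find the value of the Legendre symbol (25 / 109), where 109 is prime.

1

Reciprocity: 25 ≡ 1 and 109 ≡ 1 (mod 4), so (25/109) = +(109/25).
Reduce top mod 25: now compute (9/25).
Reciprocity: 9 ≡ 1 and 25 ≡ 1 (mod 4), so (9/25) = +(25/9).
Reduce top mod 9: now compute (7/9).
Reciprocity: 7 ≡ 3 and 9 ≡ 1 (mod 4), so (7/9) = +(9/7).
Reduce top mod 7: now compute (2/7).
Pull out 2: since 7 ≡ 7 (mod 8), (2/7) = +1.
Reached (1/7) = 1. Collecting the sign flips along the way, the symbol is +1.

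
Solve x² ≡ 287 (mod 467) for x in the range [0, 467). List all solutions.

Since 467 ≡ 3 (mod 4), a square root of 287 is 287^((467+1)/4) = 287^117 mod 467.
Repeated squaring: 287^2≡177, 287^4≡40, 287^8≡199, 287^16≡373, 287^32≡430, 287^64≡435 (mod 467).
287^117 = 287^(64+32+16+4+1) ≡ 296 (mod 467).
Check: 296² = 87616 ≡ 287 (mod 467). The two roots are 171 and 296.

171, 296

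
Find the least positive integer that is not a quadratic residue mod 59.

(2/59) = −1, so 2 is the smallest positive non-residue mod 59.

2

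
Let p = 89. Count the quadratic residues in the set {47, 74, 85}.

2

(47/89) = +1 → QR.
(74/89) = -1 → non-residue.
(85/89) = +1 → QR.
Total quadratic residues among the 3: 2.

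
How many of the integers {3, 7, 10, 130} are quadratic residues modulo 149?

2

(3/149) = -1 → non-residue.
(7/149) = +1 → QR.
(10/149) = -1 → non-residue.
(130/149) = +1 → QR.
Total quadratic residues among the 4: 2.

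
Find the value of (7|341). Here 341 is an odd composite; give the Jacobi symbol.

-1

Reciprocity: 7 ≡ 3 and 341 ≡ 1 (mod 4), so (7/341) = +(341/7).
Reduce top mod 7: now compute (5/7).
Reciprocity: 5 ≡ 1 and 7 ≡ 3 (mod 4), so (5/7) = +(7/5).
Reduce top mod 5: now compute (2/5).
Pull out 2: since 5 ≡ 5 (mod 8), (2/5) = -1.
Reached (1/5) = 1. Collecting the sign flips along the way, the symbol is -1.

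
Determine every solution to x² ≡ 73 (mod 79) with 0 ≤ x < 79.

Since 79 ≡ 3 (mod 4), a square root of 73 is 73^((79+1)/4) = 73^20 mod 79.
Repeated squaring: 73^2≡36, 73^4≡32, 73^8≡76, 73^16≡9 (mod 79).
73^20 = 73^(16+4) ≡ 51 (mod 79).
Check: 51² = 2601 ≡ 73 (mod 79). The two roots are 28 and 51.

28, 51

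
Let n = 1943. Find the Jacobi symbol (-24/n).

-1

First reduce: -24 ≡ 1919 (mod 1943).
Reciprocity: 1919 ≡ 3 and 1943 ≡ 3 (mod 4), so (1919/1943) = −(1943/1919).
Reduce top mod 1919: now compute (24/1919).
Pull out 2^3: since 1919 ≡ 7 (mod 8), (2/1919) = +1, so (2/1919)^3 = +1.
Reciprocity: 3 ≡ 3 and 1919 ≡ 3 (mod 4), so (3/1919) = −(1919/3).
Reduce top mod 3: now compute (2/3).
Pull out 2: since 3 ≡ 3 (mod 8), (2/3) = -1.
Reached (1/3) = 1. Collecting the sign flips along the way, the symbol is -1.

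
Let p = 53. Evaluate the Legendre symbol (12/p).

-1

Pull out 2^2: since 53 ≡ 5 (mod 8), (2/53) = -1, so (2/53)^2 = +1.
Reciprocity: 3 ≡ 3 and 53 ≡ 1 (mod 4), so (3/53) = +(53/3).
Reduce top mod 3: now compute (2/3).
Pull out 2: since 3 ≡ 3 (mod 8), (2/3) = -1.
Reached (1/3) = 1. Collecting the sign flips along the way, the symbol is -1.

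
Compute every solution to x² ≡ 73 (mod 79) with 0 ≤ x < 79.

28, 51

Since 79 ≡ 3 (mod 4), a square root of 73 is 73^((79+1)/4) = 73^20 mod 79.
Repeated squaring: 73^2≡36, 73^4≡32, 73^8≡76, 73^16≡9 (mod 79).
73^20 = 73^(16+4) ≡ 51 (mod 79).
Check: 51² = 2601 ≡ 73 (mod 79). The two roots are 28 and 51.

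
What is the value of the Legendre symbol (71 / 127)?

Euler's criterion: (71/127) ≡ 71^63 (mod 127).
71^2 ≡ 88 (mod 127)
71^4 ≡ 124 (mod 127)
71^8 ≡ 9 (mod 127)
71^16 ≡ 81 (mod 127)
71^32 ≡ 84 (mod 127)
71^63 = 71^(32+16+8+4+2+1) ≡ 1 (mod 127).
Result is 1, so (71/127) = 1.

1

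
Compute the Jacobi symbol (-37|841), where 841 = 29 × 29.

1

First reduce: -37 ≡ 804 (mod 841).
Pull out 2^2: since 841 ≡ 1 (mod 8), (2/841) = +1, so (2/841)^2 = +1.
Reciprocity: 201 ≡ 1 and 841 ≡ 1 (mod 4), so (201/841) = +(841/201).
Reduce top mod 201: now compute (37/201).
Reciprocity: 37 ≡ 1 and 201 ≡ 1 (mod 4), so (37/201) = +(201/37).
Reduce top mod 37: now compute (16/37).
Pull out 2^4: since 37 ≡ 5 (mod 8), (2/37) = -1, so (2/37)^4 = +1.
Reached (1/37) = 1. Collecting the sign flips along the way, the symbol is +1.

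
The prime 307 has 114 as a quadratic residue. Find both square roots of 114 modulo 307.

Since 307 ≡ 3 (mod 4), a square root of 114 is 114^((307+1)/4) = 114^77 mod 307.
Repeated squaring: 114^2≡102, 114^4≡273, 114^8≡235, 114^16≡272, 114^32≡304, 114^64≡9 (mod 307).
114^77 = 114^(64+8+4+1) ≡ 81 (mod 307).
Check: 81² = 6561 ≡ 114 (mod 307). The two roots are 81 and 226.

81, 226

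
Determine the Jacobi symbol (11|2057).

Reciprocity: 11 ≡ 3 and 2057 ≡ 1 (mod 4), so (11/2057) = +(2057/11).
Reduce top mod 11: now compute (0/11).
Top reduces to 0: gcd > 1, so the symbol is 0.

0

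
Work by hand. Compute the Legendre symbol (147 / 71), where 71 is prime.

1

Euler's criterion: (147/71) ≡ 5^35 (mod 71).
5^2 ≡ 25 (mod 71)
5^4 ≡ 57 (mod 71)
5^8 ≡ 54 (mod 71)
5^16 ≡ 5 (mod 71)
5^32 ≡ 25 (mod 71)
5^35 = 5^(32+2+1) ≡ 1 (mod 71).
Result is 1, so (147/71) = 1.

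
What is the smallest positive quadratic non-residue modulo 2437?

(2/2437) = −1, so 2 is the smallest positive non-residue mod 2437.

2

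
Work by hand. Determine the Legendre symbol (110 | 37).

1

First reduce: 110 ≡ 36 (mod 37).
Pull out 2^2: since 37 ≡ 5 (mod 8), (2/37) = -1, so (2/37)^2 = +1.
Reciprocity: 9 ≡ 1 and 37 ≡ 1 (mod 4), so (9/37) = +(37/9).
Reduce top mod 9: now compute (1/9).
Reached (1/9) = 1. Collecting the sign flips along the way, the symbol is +1.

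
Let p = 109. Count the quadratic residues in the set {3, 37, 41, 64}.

2

(3/109) = +1 → QR.
(37/109) = -1 → non-residue.
(41/109) = -1 → non-residue.
(64/109) = +1 → QR.
Total quadratic residues among the 4: 2.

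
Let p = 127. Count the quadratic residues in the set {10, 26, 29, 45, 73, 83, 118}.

(10/127) = -1 → non-residue.
(26/127) = +1 → QR.
(29/127) = -1 → non-residue.
(45/127) = -1 → non-residue.
(73/127) = +1 → QR.
(83/127) = -1 → non-residue.
(118/127) = -1 → non-residue.
Total quadratic residues among the 7: 2.

2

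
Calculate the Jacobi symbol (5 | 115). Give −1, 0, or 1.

0

Reciprocity: 5 ≡ 1 and 115 ≡ 3 (mod 4), so (5/115) = +(115/5).
Reduce top mod 5: now compute (0/5).
Top reduces to 0: gcd > 1, so the symbol is 0.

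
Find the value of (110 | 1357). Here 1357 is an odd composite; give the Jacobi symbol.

Pull out 2: since 1357 ≡ 5 (mod 8), (2/1357) = -1.
Reciprocity: 55 ≡ 3 and 1357 ≡ 1 (mod 4), so (55/1357) = +(1357/55).
Reduce top mod 55: now compute (37/55).
Reciprocity: 37 ≡ 1 and 55 ≡ 3 (mod 4), so (37/55) = +(55/37).
Reduce top mod 37: now compute (18/37).
Pull out 2: since 37 ≡ 5 (mod 8), (2/37) = -1.
Reciprocity: 9 ≡ 1 and 37 ≡ 1 (mod 4), so (9/37) = +(37/9).
Reduce top mod 9: now compute (1/9).
Reached (1/9) = 1. Collecting the sign flips along the way, the symbol is +1.

1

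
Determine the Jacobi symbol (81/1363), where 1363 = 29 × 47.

Reciprocity: 81 ≡ 1 and 1363 ≡ 3 (mod 4), so (81/1363) = +(1363/81).
Reduce top mod 81: now compute (67/81).
Reciprocity: 67 ≡ 3 and 81 ≡ 1 (mod 4), so (67/81) = +(81/67).
Reduce top mod 67: now compute (14/67).
Pull out 2: since 67 ≡ 3 (mod 8), (2/67) = -1.
Reciprocity: 7 ≡ 3 and 67 ≡ 3 (mod 4), so (7/67) = −(67/7).
Reduce top mod 7: now compute (4/7).
Pull out 2^2: since 7 ≡ 7 (mod 8), (2/7) = +1, so (2/7)^2 = +1.
Reached (1/7) = 1. Collecting the sign flips along the way, the symbol is +1.

1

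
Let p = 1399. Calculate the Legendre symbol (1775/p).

First reduce: 1775 ≡ 376 (mod 1399).
Pull out 2^3: since 1399 ≡ 7 (mod 8), (2/1399) = +1, so (2/1399)^3 = +1.
Reciprocity: 47 ≡ 3 and 1399 ≡ 3 (mod 4), so (47/1399) = −(1399/47).
Reduce top mod 47: now compute (36/47).
Pull out 2^2: since 47 ≡ 7 (mod 8), (2/47) = +1, so (2/47)^2 = +1.
Reciprocity: 9 ≡ 1 and 47 ≡ 3 (mod 4), so (9/47) = +(47/9).
Reduce top mod 9: now compute (2/9).
Pull out 2: since 9 ≡ 1 (mod 8), (2/9) = +1.
Reached (1/9) = 1. Collecting the sign flips along the way, the symbol is -1.

-1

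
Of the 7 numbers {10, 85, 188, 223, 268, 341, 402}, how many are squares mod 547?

5

(10/547) = +1 → QR.
(85/547) = +1 → QR.
(188/547) = +1 → QR.
(223/547) = -1 → non-residue.
(268/547) = +1 → QR.
(341/547) = -1 → non-residue.
(402/547) = +1 → QR.
Total quadratic residues among the 7: 5.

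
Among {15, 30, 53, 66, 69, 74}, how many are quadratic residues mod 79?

(15/79) = -1 → non-residue.
(30/79) = -1 → non-residue.
(53/79) = -1 → non-residue.
(66/79) = -1 → non-residue.
(69/79) = -1 → non-residue.
(74/79) = -1 → non-residue.
Total quadratic residues among the 6: 0.

0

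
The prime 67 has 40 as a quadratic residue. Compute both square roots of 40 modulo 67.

Since 67 ≡ 3 (mod 4), a square root of 40 is 40^((67+1)/4) = 40^17 mod 67.
Repeated squaring: 40^2≡59, 40^4≡64, 40^8≡9, 40^16≡14 (mod 67).
40^17 = 40^(16+1) ≡ 24 (mod 67).
Check: 24² = 576 ≡ 40 (mod 67). The two roots are 24 and 43.

24, 43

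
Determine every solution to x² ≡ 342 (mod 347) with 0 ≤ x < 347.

Since 347 ≡ 3 (mod 4), a square root of 342 is 342^((347+1)/4) = 342^87 mod 347.
Repeated squaring: 342^2≡25, 342^4≡278, 342^8≡250, 342^16≡40, 342^32≡212, 342^64≡181 (mod 347).
342^87 = 342^(64+16+4+2+1) ≡ 268 (mod 347).
Check: 268² = 71824 ≡ 342 (mod 347). The two roots are 79 and 268.

79, 268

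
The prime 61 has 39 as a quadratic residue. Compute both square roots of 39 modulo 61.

10, 51

61 ≡ 1 (mod 4), so we find a root by search.
Trying successive values, 10² = 100 ≡ 39 (mod 61). The other root is 61 − 10 = 51.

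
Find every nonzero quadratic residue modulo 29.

Square k = 1,…,14 (k and 29−k give the same square):
1²=1, 2²=4, 3²=9, 4²=16, 5²=25, 6²≡7, 7²≡20, 8²≡6, 9²≡23, 10²≡13, 11²≡5, 12²≡28, 13²≡24, 14²≡22 (mod 29).
So the quadratic residues mod 29 are {1, 4, 5, 6, 7, 9, 13, 16, 20, 22, 23, 24, 25, 28}.

1,4,5,6,7,9,13,16,20,22,23,24,25,28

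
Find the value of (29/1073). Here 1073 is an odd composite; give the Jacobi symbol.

0

Reciprocity: 29 ≡ 1 and 1073 ≡ 1 (mod 4), so (29/1073) = +(1073/29).
Reduce top mod 29: now compute (0/29).
Top reduces to 0: gcd > 1, so the symbol is 0.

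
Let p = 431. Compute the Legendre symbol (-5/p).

-1

Euler's criterion: (-5/431) ≡ 426^215 (mod 431).
426^2 ≡ 25 (mod 431)
426^4 ≡ 194 (mod 431)
426^8 ≡ 139 (mod 431)
426^16 ≡ 357 (mod 431)
426^32 ≡ 304 (mod 431)
426^64 ≡ 182 (mod 431)
426^128 ≡ 368 (mod 431)
426^215 = 426^(128+64+16+4+2+1) ≡ 430 (mod 431).
Result is 430 ≡ −1, so (-5/431) = −1.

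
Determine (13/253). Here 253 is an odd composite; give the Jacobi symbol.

-1

Reciprocity: 13 ≡ 1 and 253 ≡ 1 (mod 4), so (13/253) = +(253/13).
Reduce top mod 13: now compute (6/13).
Pull out 2: since 13 ≡ 5 (mod 8), (2/13) = -1.
Reciprocity: 3 ≡ 3 and 13 ≡ 1 (mod 4), so (3/13) = +(13/3).
Reduce top mod 3: now compute (1/3).
Reached (1/3) = 1. Collecting the sign flips along the way, the symbol is -1.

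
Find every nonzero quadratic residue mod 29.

Square k = 1,…,14 (k and 29−k give the same square):
1²=1, 2²=4, 3²=9, 4²=16, 5²=25, 6²≡7, 7²≡20, 8²≡6, 9²≡23, 10²≡13, 11²≡5, 12²≡28, 13²≡24, 14²≡22 (mod 29).
So the quadratic residues mod 29 are {1, 4, 5, 6, 7, 9, 13, 16, 20, 22, 23, 24, 25, 28}.

1 4 5 6 7 9 13 16 20 22 23 24 25 28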